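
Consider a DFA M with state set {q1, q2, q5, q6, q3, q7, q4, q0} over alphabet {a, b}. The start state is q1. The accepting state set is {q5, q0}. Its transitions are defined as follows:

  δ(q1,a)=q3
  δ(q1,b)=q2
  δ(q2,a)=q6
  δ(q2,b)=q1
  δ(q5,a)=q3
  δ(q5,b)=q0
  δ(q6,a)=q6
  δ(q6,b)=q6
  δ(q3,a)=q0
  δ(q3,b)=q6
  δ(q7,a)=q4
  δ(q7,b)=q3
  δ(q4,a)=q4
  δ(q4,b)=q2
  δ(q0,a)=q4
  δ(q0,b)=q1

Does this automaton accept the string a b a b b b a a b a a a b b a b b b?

No

start at q1
read 'a': q1 → q3
read 'b': q3 → q6
read 'a': q6 → q6
read 'b': q6 → q6
read 'b': q6 → q6
read 'b': q6 → q6
read 'a': q6 → q6
read 'a': q6 → q6
read 'b': q6 → q6
read 'a': q6 → q6
read 'a': q6 → q6
read 'a': q6 → q6
read 'b': q6 → q6
read 'b': q6 → q6
read 'a': q6 → q6
read 'b': q6 → q6
read 'b': q6 → q6
read 'b': q6 → q6
End state q6 is not accepting.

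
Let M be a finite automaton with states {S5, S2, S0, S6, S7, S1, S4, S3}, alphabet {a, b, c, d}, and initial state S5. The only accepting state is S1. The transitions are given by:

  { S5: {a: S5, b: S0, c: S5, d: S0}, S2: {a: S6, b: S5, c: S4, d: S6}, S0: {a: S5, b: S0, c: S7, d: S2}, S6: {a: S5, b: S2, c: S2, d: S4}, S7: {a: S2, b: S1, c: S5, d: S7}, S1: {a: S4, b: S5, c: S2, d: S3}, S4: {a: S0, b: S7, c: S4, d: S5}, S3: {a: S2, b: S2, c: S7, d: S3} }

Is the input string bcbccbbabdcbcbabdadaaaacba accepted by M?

S5 → S0 → S7 → S1 → S2 → S4 → S7 → S1 → S4 → S7 → S7 → S5 → S0 → S7 → S1 → S4 → S7 → S7 → S2 → S6 → S5 → S5 → S5 → S5 → S5 → S0 → S5
End state S5 is not accepting.

No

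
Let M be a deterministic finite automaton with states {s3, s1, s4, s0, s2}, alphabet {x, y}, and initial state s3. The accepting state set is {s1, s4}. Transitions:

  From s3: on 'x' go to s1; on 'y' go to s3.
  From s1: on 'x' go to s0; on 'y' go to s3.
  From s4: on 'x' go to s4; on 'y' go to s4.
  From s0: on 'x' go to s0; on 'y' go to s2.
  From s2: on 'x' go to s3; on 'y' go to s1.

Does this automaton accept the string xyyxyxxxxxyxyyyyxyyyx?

Yes

Trace: s3 -x-> s1 -y-> s3 -y-> s3 -x-> s1 -y-> s3 -x-> s1 -x-> s0 -x-> s0 -x-> s0 -x-> s0 -y-> s2 -x-> s3 -y-> s3 -y-> s3 -y-> s3 -y-> s3 -x-> s1 -y-> s3 -y-> s3 -y-> s3 -x-> s1
End state s1 is accepting.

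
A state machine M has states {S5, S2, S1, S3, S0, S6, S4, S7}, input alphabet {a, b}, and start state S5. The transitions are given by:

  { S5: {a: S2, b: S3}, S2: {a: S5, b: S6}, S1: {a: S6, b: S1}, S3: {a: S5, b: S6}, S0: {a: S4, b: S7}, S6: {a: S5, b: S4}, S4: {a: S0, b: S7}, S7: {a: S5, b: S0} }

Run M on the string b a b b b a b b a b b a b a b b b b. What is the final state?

start at S5
read 'b': S5 → S3
read 'a': S3 → S5
read 'b': S5 → S3
read 'b': S3 → S6
read 'b': S6 → S4
read 'a': S4 → S0
read 'b': S0 → S7
read 'b': S7 → S0
read 'a': S0 → S4
read 'b': S4 → S7
read 'b': S7 → S0
read 'a': S0 → S4
read 'b': S4 → S7
read 'a': S7 → S5
read 'b': S5 → S3
read 'b': S3 → S6
read 'b': S6 → S4
read 'b': S4 → S7

S7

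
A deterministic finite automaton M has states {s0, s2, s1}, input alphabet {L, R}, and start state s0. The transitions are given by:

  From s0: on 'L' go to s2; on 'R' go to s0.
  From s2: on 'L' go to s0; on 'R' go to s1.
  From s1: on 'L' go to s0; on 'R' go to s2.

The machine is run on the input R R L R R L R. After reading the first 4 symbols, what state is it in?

s1

Trace: s0 -R-> s0 -R-> s0 -L-> s2 -R-> s1
After 4 symbols: s1.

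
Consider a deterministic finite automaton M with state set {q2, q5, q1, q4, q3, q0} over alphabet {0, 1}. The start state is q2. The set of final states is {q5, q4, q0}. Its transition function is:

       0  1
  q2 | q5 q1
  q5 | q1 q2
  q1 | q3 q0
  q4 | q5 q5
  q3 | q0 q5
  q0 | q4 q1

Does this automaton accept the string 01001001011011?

Trace: q2 -0-> q5 -1-> q2 -0-> q5 -0-> q1 -1-> q0 -0-> q4 -0-> q5 -1-> q2 -0-> q5 -1-> q2 -1-> q1 -0-> q3 -1-> q5 -1-> q2
End state q2 is not accepting.

No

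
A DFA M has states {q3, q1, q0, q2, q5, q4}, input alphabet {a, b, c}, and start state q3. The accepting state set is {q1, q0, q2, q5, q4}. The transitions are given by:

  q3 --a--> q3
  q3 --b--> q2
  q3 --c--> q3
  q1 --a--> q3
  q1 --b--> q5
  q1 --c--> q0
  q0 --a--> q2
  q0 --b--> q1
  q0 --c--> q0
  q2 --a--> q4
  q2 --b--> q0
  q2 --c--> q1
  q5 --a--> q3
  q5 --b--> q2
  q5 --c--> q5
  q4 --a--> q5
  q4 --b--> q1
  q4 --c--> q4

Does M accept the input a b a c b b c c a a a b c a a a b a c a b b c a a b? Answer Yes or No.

Yes

start at q3
read 'a': q3 → q3
read 'b': q3 → q2
read 'a': q2 → q4
read 'c': q4 → q4
read 'b': q4 → q1
read 'b': q1 → q5
read 'c': q5 → q5
read 'c': q5 → q5
read 'a': q5 → q3
read 'a': q3 → q3
read 'a': q3 → q3
read 'b': q3 → q2
read 'c': q2 → q1
read 'a': q1 → q3
read 'a': q3 → q3
read 'a': q3 → q3
read 'b': q3 → q2
read 'a': q2 → q4
read 'c': q4 → q4
read 'a': q4 → q5
read 'b': q5 → q2
read 'b': q2 → q0
read 'c': q0 → q0
read 'a': q0 → q2
read 'a': q2 → q4
read 'b': q4 → q1
End state q1 is accepting.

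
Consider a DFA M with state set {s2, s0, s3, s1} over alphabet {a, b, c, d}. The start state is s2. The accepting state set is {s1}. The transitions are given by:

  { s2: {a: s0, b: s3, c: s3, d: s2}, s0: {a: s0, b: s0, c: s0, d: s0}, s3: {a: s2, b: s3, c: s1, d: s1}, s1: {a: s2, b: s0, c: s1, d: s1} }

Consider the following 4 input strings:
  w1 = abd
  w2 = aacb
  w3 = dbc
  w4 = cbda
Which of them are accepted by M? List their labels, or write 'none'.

w3

w1: Trace: s2 -a-> s0 -b-> s0 -d-> s0  → end s0, rejected
w2: Trace: s2 -a-> s0 -a-> s0 -c-> s0 -b-> s0  → end s0, rejected
w3: Trace: s2 -d-> s2 -b-> s3 -c-> s1  → end s1, accepted
w4: Trace: s2 -c-> s3 -b-> s3 -d-> s1 -a-> s2  → end s2, rejected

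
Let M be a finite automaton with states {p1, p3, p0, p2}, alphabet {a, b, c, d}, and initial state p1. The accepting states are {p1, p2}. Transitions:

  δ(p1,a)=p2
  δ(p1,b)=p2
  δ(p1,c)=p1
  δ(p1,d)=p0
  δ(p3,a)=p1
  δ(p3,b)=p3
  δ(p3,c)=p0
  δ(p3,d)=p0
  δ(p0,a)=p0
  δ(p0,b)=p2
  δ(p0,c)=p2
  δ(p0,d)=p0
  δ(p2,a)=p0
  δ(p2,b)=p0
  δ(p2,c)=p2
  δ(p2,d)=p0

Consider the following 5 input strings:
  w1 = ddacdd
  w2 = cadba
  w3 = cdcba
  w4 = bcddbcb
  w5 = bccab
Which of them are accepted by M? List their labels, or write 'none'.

w5

w1: Trace: p1 -d-> p0 -d-> p0 -a-> p0 -c-> p2 -d-> p0 -d-> p0  → end p0, rejected
w2: Trace: p1 -c-> p1 -a-> p2 -d-> p0 -b-> p2 -a-> p0  → end p0, rejected
w3: Trace: p1 -c-> p1 -d-> p0 -c-> p2 -b-> p0 -a-> p0  → end p0, rejected
w4: Trace: p1 -b-> p2 -c-> p2 -d-> p0 -d-> p0 -b-> p2 -c-> p2 -b-> p0  → end p0, rejected
w5: Trace: p1 -b-> p2 -c-> p2 -c-> p2 -a-> p0 -b-> p2  → end p2, accepted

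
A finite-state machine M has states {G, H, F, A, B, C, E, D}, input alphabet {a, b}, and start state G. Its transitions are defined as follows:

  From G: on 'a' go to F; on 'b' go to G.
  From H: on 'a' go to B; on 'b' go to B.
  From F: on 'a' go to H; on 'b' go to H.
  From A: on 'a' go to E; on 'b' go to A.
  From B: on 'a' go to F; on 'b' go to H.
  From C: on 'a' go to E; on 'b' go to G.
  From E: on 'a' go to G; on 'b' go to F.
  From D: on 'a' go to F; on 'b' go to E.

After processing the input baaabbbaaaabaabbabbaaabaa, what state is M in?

G → G → F → H → B → H → B → H → B → F → H → B → H → B → F → H → B → F → H → B → F → H → B → H → B → F

F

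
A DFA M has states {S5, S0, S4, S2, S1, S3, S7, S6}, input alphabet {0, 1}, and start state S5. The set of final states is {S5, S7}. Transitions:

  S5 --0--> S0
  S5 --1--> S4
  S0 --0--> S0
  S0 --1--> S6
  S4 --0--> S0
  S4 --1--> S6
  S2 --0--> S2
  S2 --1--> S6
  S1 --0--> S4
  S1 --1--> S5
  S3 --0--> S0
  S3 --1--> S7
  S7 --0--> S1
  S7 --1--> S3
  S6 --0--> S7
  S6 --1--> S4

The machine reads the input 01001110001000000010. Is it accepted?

S5 → S0 → S6 → S7 → S1 → S5 → S4 → S6 → S7 → S1 → S4 → S6 → S7 → S1 → S4 → S0 → S0 → S0 → S0 → S6 → S7
End state S7 is accepting.

Yes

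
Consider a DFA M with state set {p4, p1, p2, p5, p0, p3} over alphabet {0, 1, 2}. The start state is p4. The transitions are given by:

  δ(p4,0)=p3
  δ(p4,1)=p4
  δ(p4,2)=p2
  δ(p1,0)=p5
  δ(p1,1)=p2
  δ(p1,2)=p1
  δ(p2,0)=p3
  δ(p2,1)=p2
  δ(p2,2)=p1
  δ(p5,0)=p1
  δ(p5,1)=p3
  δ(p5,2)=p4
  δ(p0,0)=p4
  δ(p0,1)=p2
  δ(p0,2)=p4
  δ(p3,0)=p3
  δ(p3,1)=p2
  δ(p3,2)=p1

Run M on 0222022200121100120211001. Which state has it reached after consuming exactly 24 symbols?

p4 → p3 → p1 → p1 → p1 → p5 → p4 → p2 → p1 → p5 → p1 → p2 → p1 → p2 → p2 → p3 → p3 → p2 → p1 → p5 → p4 → p4 → p4 → p3 → p3
After 24 symbols: p3.

p3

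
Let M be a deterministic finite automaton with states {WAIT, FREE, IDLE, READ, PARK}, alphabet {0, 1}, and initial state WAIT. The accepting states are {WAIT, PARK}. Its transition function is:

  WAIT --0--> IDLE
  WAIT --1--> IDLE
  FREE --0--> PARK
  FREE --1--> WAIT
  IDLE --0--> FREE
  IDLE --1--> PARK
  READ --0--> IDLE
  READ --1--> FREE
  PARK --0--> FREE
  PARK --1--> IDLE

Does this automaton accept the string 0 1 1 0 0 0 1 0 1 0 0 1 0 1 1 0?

No

WAIT → IDLE → PARK → IDLE → FREE → PARK → FREE → WAIT → IDLE → PARK → FREE → PARK → IDLE → FREE → WAIT → IDLE → FREE
End state FREE is not accepting.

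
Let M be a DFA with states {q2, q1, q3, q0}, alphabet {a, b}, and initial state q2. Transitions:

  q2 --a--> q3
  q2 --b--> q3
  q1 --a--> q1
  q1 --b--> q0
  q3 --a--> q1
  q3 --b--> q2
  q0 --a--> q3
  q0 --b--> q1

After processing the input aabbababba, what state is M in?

Trace: q2 -a-> q3 -a-> q1 -b-> q0 -b-> q1 -a-> q1 -b-> q0 -a-> q3 -b-> q2 -b-> q3 -a-> q1

q1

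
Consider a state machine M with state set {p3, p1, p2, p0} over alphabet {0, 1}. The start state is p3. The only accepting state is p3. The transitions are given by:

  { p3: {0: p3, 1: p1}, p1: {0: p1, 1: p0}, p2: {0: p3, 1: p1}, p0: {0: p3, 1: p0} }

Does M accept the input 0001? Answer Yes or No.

No

start at p3
read '0': p3 → p3
read '0': p3 → p3
read '0': p3 → p3
read '1': p3 → p1
End state p1 is not accepting.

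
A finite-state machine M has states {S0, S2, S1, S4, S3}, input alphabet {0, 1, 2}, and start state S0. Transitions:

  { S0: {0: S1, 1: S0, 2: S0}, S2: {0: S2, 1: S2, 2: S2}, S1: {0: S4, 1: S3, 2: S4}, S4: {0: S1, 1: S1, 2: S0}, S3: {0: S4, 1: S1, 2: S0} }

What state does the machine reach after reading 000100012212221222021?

S0 → S1 → S4 → S1 → S3 → S4 → S1 → S4 → S1 → S4 → S0 → S0 → S0 → S0 → S0 → S0 → S0 → S0 → S0 → S1 → S4 → S1

S1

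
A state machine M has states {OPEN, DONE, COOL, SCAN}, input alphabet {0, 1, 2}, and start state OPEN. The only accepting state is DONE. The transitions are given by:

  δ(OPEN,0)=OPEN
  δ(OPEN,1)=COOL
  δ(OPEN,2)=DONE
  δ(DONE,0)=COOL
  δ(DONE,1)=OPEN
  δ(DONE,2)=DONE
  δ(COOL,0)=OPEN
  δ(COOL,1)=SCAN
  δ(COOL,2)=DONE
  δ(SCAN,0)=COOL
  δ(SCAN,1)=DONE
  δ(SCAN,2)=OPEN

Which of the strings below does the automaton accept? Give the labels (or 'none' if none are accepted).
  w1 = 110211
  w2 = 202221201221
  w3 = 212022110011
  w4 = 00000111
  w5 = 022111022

w1:
  start at OPEN
  read '1': OPEN → COOL
  read '1': COOL → SCAN
  read '0': SCAN → COOL
  read '2': COOL → DONE
  read '1': DONE → OPEN
  read '1': OPEN → COOL
  end COOL, rejected
w2:
  start at OPEN
  read '2': OPEN → DONE
  read '0': DONE → COOL
  read '2': COOL → DONE
  read '2': DONE → DONE
  read '2': DONE → DONE
  read '1': DONE → OPEN
  read '2': OPEN → DONE
  read '0': DONE → COOL
  read '1': COOL → SCAN
  read '2': SCAN → OPEN
  read '2': OPEN → DONE
  read '1': DONE → OPEN
  end OPEN, rejected
w3:
  start at OPEN
  read '2': OPEN → DONE
  read '1': DONE → OPEN
  read '2': OPEN → DONE
  read '0': DONE → COOL
  read '2': COOL → DONE
  read '2': DONE → DONE
  read '1': DONE → OPEN
  read '1': OPEN → COOL
  read '0': COOL → OPEN
  read '0': OPEN → OPEN
  read '1': OPEN → COOL
  read '1': COOL → SCAN
  end SCAN, rejected
w4:
  start at OPEN
  read '0': OPEN → OPEN
  read '0': OPEN → OPEN
  read '0': OPEN → OPEN
  read '0': OPEN → OPEN
  read '0': OPEN → OPEN
  read '1': OPEN → COOL
  read '1': COOL → SCAN
  read '1': SCAN → DONE
  end DONE, accepted
w5:
  start at OPEN
  read '0': OPEN → OPEN
  read '2': OPEN → DONE
  read '2': DONE → DONE
  read '1': DONE → OPEN
  read '1': OPEN → COOL
  read '1': COOL → SCAN
  read '0': SCAN → COOL
  read '2': COOL → DONE
  read '2': DONE → DONE
  end DONE, accepted

w4, w5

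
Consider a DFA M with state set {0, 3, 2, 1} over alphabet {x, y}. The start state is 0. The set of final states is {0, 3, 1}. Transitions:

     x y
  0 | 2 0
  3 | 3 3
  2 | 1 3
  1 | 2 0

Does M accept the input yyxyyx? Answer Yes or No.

Yes

Trace: 0 -y-> 0 -y-> 0 -x-> 2 -y-> 3 -y-> 3 -x-> 3
End state 3 is accepting.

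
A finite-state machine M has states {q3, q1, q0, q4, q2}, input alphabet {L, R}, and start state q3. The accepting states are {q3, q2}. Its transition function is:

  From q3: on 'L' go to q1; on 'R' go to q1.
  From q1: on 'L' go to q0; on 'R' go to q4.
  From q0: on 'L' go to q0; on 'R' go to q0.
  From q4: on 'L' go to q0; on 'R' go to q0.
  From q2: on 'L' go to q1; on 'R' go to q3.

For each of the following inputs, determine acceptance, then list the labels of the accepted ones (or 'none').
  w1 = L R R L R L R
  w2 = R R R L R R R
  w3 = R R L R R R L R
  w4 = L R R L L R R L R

none

w1:
  start at q3
  read 'L': q3 → q1
  read 'R': q1 → q4
  read 'R': q4 → q0
  read 'L': q0 → q0
  read 'R': q0 → q0
  read 'L': q0 → q0
  read 'R': q0 → q0
  end q0, rejected
w2:
  start at q3
  read 'R': q3 → q1
  read 'R': q1 → q4
  read 'R': q4 → q0
  read 'L': q0 → q0
  read 'R': q0 → q0
  read 'R': q0 → q0
  read 'R': q0 → q0
  end q0, rejected
w3:
  start at q3
  read 'R': q3 → q1
  read 'R': q1 → q4
  read 'L': q4 → q0
  read 'R': q0 → q0
  read 'R': q0 → q0
  read 'R': q0 → q0
  read 'L': q0 → q0
  read 'R': q0 → q0
  end q0, rejected
w4:
  start at q3
  read 'L': q3 → q1
  read 'R': q1 → q4
  read 'R': q4 → q0
  read 'L': q0 → q0
  read 'L': q0 → q0
  read 'R': q0 → q0
  read 'R': q0 → q0
  read 'L': q0 → q0
  read 'R': q0 → q0
  end q0, rejected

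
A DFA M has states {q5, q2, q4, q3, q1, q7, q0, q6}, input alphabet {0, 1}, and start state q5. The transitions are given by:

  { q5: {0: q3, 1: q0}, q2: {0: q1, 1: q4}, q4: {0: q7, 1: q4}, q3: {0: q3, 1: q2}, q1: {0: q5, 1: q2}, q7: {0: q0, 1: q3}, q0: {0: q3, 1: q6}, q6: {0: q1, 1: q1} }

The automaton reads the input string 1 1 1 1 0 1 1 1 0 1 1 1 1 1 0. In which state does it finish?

Trace: q5 -1-> q0 -1-> q6 -1-> q1 -1-> q2 -0-> q1 -1-> q2 -1-> q4 -1-> q4 -0-> q7 -1-> q3 -1-> q2 -1-> q4 -1-> q4 -1-> q4 -0-> q7

q7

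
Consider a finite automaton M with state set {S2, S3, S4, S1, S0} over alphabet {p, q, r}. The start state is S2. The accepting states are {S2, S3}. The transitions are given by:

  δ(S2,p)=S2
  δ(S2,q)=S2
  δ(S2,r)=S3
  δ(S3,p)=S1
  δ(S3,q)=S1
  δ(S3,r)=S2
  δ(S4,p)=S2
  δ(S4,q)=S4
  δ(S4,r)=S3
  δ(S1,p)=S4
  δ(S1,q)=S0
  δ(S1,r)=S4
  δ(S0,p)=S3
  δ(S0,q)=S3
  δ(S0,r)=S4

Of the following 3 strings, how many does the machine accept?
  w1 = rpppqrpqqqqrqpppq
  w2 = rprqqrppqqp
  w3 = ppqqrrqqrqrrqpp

w1: Trace: S2 -r-> S3 -p-> S1 -p-> S4 -p-> S2 -q-> S2 -r-> S3 -p-> S1 -q-> S0 -q-> S3 -q-> S1 -q-> S0 -r-> S4 -q-> S4 -p-> S2 -p-> S2 -p-> S2 -q-> S2  → end S2, accepted
w2: Trace: S2 -r-> S3 -p-> S1 -r-> S4 -q-> S4 -q-> S4 -r-> S3 -p-> S1 -p-> S4 -q-> S4 -q-> S4 -p-> S2  → end S2, accepted
w3: Trace: S2 -p-> S2 -p-> S2 -q-> S2 -q-> S2 -r-> S3 -r-> S2 -q-> S2 -q-> S2 -r-> S3 -q-> S1 -r-> S4 -r-> S3 -q-> S1 -p-> S4 -p-> S2  → end S2, accepted

3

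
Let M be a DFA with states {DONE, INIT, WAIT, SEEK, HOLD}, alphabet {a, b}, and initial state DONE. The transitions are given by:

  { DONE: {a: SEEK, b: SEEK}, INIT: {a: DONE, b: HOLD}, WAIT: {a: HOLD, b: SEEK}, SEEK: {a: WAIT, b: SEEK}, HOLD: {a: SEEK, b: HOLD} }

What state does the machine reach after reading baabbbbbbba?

SEEK

Trace: DONE -b-> SEEK -a-> WAIT -a-> HOLD -b-> HOLD -b-> HOLD -b-> HOLD -b-> HOLD -b-> HOLD -b-> HOLD -b-> HOLD -a-> SEEK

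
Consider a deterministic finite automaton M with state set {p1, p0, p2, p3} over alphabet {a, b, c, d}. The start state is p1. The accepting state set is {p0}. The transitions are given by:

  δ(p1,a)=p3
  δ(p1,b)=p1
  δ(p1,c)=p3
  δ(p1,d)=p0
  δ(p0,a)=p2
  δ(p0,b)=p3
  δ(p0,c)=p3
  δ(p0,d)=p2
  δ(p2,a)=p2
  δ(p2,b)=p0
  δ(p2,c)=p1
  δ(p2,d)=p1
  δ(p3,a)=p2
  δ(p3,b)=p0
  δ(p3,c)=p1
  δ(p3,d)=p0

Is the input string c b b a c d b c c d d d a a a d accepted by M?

No

p1 → p3 → p0 → p3 → p2 → p1 → p0 → p3 → p1 → p3 → p0 → p2 → p1 → p3 → p2 → p2 → p1
End state p1 is not accepting.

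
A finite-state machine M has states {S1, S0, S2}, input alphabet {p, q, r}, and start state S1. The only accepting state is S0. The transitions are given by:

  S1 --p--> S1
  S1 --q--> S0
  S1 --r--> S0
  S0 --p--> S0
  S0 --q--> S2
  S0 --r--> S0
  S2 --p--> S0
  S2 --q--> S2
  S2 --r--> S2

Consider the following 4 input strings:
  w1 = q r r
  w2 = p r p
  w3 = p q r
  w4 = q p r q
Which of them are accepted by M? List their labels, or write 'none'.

w1: S1 → S0 → S0 → S0  → end S0, accepted
w2: S1 → S1 → S0 → S0  → end S0, accepted
w3: S1 → S1 → S0 → S0  → end S0, accepted
w4: S1 → S0 → S0 → S0 → S2  → end S2, rejected

w1, w2, w3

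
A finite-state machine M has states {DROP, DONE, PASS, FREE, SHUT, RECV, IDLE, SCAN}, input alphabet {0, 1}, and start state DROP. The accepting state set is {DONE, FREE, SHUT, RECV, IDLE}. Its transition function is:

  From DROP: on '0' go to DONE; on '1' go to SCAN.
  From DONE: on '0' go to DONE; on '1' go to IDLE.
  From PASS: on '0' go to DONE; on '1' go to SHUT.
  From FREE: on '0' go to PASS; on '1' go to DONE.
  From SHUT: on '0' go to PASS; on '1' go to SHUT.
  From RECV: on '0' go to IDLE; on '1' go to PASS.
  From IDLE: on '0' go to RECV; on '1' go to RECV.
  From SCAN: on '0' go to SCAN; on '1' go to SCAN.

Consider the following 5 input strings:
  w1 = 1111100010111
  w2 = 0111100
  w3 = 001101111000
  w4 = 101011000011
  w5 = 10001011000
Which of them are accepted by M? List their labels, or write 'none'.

w2, w3

w1: Trace: DROP -1-> SCAN -1-> SCAN -1-> SCAN -1-> SCAN -1-> SCAN -0-> SCAN -0-> SCAN -0-> SCAN -1-> SCAN -0-> SCAN -1-> SCAN -1-> SCAN -1-> SCAN  → end SCAN, rejected
w2: Trace: DROP -0-> DONE -1-> IDLE -1-> RECV -1-> PASS -1-> SHUT -0-> PASS -0-> DONE  → end DONE, accepted
w3: Trace: DROP -0-> DONE -0-> DONE -1-> IDLE -1-> RECV -0-> IDLE -1-> RECV -1-> PASS -1-> SHUT -1-> SHUT -0-> PASS -0-> DONE -0-> DONE  → end DONE, accepted
w4: Trace: DROP -1-> SCAN -0-> SCAN -1-> SCAN -0-> SCAN -1-> SCAN -1-> SCAN -0-> SCAN -0-> SCAN -0-> SCAN -0-> SCAN -1-> SCAN -1-> SCAN  → end SCAN, rejected
w5: Trace: DROP -1-> SCAN -0-> SCAN -0-> SCAN -0-> SCAN -1-> SCAN -0-> SCAN -1-> SCAN -1-> SCAN -0-> SCAN -0-> SCAN -0-> SCAN  → end SCAN, rejected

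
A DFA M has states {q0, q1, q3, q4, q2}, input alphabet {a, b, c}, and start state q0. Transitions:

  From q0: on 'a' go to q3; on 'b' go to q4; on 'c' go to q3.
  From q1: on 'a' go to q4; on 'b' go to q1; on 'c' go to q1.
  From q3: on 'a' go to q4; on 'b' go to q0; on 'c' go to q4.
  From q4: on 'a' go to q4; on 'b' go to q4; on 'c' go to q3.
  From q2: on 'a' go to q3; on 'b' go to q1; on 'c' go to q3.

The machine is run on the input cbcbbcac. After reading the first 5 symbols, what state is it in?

start at q0
read 'c': q0 → q3
read 'b': q3 → q0
read 'c': q0 → q3
read 'b': q3 → q0
read 'b': q0 → q4
After 5 symbols: q4.

q4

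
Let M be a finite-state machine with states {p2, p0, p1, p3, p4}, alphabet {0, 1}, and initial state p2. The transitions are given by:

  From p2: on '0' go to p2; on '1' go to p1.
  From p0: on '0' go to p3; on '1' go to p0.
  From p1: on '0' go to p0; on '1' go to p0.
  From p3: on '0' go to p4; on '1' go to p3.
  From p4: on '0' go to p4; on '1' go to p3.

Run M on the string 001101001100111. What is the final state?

Trace: p2 -0-> p2 -0-> p2 -1-> p1 -1-> p0 -0-> p3 -1-> p3 -0-> p4 -0-> p4 -1-> p3 -1-> p3 -0-> p4 -0-> p4 -1-> p3 -1-> p3 -1-> p3

p3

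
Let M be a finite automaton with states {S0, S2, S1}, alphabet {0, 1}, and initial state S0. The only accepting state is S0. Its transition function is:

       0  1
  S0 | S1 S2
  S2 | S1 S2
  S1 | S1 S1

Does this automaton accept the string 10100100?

start at S0
read '1': S0 → S2
read '0': S2 → S1
read '1': S1 → S1
read '0': S1 → S1
read '0': S1 → S1
read '1': S1 → S1
read '0': S1 → S1
read '0': S1 → S1
End state S1 is not accepting.

No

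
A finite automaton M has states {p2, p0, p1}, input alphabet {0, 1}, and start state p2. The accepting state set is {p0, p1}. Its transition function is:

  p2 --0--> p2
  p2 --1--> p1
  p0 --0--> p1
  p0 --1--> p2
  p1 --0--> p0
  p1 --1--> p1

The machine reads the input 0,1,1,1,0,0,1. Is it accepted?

p2 → p2 → p1 → p1 → p1 → p0 → p1 → p1
End state p1 is accepting.

Yes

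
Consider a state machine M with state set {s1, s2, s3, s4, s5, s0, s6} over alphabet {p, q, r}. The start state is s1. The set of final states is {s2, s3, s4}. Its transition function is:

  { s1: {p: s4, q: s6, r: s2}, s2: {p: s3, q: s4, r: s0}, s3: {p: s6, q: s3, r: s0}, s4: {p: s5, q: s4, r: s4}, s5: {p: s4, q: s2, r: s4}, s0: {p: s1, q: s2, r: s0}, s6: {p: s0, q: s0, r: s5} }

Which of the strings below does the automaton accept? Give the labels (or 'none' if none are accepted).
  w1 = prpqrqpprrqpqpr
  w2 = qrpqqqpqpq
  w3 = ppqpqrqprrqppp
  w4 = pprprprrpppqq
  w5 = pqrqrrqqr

w2, w4, w5

w1: s1 → s4 → s4 → s5 → s2 → s0 → s2 → s3 → s6 → s5 → s4 → s4 → s5 → s2 → s3 → s0  → end s0, rejected
w2: s1 → s6 → s5 → s4 → s4 → s4 → s4 → s5 → s2 → s3 → s3  → end s3, accepted
w3: s1 → s4 → s5 → s2 → s3 → s3 → s0 → s2 → s3 → s0 → s0 → s2 → s3 → s6 → s0  → end s0, rejected
w4: s1 → s4 → s5 → s4 → s5 → s4 → s5 → s4 → s4 → s5 → s4 → s5 → s2 → s4  → end s4, accepted
w5: s1 → s4 → s4 → s4 → s4 → s4 → s4 → s4 → s4 → s4  → end s4, accepted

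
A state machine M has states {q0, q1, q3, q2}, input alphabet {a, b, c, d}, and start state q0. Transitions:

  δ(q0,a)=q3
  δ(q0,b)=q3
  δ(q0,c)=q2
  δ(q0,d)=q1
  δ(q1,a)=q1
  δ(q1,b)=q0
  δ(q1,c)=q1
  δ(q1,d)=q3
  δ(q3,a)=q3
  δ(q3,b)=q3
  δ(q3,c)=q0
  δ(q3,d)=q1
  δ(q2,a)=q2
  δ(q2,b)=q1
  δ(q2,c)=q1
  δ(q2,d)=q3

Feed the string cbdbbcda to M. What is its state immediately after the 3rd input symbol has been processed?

q3

q0 → q2 → q1 → q3
After 3 symbols: q3.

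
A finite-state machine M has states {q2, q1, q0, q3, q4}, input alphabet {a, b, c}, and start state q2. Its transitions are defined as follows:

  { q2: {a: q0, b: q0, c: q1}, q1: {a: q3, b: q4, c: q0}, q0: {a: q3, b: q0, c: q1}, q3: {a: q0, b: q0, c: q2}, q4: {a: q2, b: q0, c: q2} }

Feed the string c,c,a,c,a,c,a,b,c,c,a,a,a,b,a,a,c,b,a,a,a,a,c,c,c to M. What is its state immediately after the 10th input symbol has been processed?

q0

Trace: q2 -c-> q1 -c-> q0 -a-> q3 -c-> q2 -a-> q0 -c-> q1 -a-> q3 -b-> q0 -c-> q1 -c-> q0
After 10 symbols: q0.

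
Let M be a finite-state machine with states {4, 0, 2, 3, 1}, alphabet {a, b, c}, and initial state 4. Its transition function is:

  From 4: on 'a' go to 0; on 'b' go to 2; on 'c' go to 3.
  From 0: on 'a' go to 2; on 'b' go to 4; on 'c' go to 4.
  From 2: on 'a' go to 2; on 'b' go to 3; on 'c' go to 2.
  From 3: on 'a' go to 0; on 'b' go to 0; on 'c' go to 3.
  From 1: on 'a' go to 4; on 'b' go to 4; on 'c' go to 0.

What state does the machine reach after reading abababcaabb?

0

start at 4
read 'a': 4 → 0
read 'b': 0 → 4
read 'a': 4 → 0
read 'b': 0 → 4
read 'a': 4 → 0
read 'b': 0 → 4
read 'c': 4 → 3
read 'a': 3 → 0
read 'a': 0 → 2
read 'b': 2 → 3
read 'b': 3 → 0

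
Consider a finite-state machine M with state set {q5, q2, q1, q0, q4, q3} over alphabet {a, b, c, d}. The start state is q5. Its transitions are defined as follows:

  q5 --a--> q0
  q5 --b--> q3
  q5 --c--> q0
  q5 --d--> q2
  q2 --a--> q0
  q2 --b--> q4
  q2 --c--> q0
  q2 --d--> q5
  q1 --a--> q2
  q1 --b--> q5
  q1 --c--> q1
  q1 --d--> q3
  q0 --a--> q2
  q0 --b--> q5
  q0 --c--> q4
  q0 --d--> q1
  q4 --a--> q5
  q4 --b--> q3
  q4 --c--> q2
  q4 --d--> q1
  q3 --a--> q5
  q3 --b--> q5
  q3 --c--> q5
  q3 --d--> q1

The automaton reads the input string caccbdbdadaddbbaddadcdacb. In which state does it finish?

q5

Trace: q5 -c-> q0 -a-> q2 -c-> q0 -c-> q4 -b-> q3 -d-> q1 -b-> q5 -d-> q2 -a-> q0 -d-> q1 -a-> q2 -d-> q5 -d-> q2 -b-> q4 -b-> q3 -a-> q5 -d-> q2 -d-> q5 -a-> q0 -d-> q1 -c-> q1 -d-> q3 -a-> q5 -c-> q0 -b-> q5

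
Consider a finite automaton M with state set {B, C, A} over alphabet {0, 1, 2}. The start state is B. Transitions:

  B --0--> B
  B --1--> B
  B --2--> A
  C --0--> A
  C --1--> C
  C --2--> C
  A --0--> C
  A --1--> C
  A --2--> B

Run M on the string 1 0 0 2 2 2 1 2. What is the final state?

B → B → B → B → A → B → A → C → C

C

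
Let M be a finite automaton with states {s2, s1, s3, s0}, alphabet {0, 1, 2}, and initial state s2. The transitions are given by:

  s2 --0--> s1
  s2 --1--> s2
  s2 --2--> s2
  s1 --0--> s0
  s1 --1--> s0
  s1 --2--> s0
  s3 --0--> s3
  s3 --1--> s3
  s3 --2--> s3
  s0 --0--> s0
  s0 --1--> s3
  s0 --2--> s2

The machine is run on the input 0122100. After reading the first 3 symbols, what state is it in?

s2

start at s2
read '0': s2 → s1
read '1': s1 → s0
read '2': s0 → s2
After 3 symbols: s2.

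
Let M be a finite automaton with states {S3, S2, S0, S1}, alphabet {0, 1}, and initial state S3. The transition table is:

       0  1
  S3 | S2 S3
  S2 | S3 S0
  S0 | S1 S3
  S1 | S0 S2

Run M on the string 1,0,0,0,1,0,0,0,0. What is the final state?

S0

S3 → S3 → S2 → S3 → S2 → S0 → S1 → S0 → S1 → S0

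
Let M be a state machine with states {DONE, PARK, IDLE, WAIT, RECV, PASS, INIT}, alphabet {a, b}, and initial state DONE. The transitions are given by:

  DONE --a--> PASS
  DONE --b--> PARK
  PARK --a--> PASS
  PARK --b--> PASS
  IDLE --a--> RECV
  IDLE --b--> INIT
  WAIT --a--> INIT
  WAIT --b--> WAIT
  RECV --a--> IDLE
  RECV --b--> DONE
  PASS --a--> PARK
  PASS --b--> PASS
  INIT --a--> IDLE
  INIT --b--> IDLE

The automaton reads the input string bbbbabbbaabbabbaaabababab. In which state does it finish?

start at DONE
read 'b': DONE → PARK
read 'b': PARK → PASS
read 'b': PASS → PASS
read 'b': PASS → PASS
read 'a': PASS → PARK
read 'b': PARK → PASS
read 'b': PASS → PASS
read 'b': PASS → PASS
read 'a': PASS → PARK
read 'a': PARK → PASS
read 'b': PASS → PASS
read 'b': PASS → PASS
read 'a': PASS → PARK
read 'b': PARK → PASS
read 'b': PASS → PASS
read 'a': PASS → PARK
read 'a': PARK → PASS
read 'a': PASS → PARK
read 'b': PARK → PASS
read 'a': PASS → PARK
read 'b': PARK → PASS
read 'a': PASS → PARK
read 'b': PARK → PASS
read 'a': PASS → PARK
read 'b': PARK → PASS

PASS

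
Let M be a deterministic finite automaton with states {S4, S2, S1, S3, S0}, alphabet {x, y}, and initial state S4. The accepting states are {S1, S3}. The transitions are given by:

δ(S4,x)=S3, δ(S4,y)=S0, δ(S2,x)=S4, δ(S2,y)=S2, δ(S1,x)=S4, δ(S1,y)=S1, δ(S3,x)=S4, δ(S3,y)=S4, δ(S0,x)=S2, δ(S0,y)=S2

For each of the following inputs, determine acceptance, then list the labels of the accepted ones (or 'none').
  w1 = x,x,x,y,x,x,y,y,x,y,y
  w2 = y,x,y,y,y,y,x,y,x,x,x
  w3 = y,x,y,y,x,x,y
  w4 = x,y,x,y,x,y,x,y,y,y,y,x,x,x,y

w1: Trace: S4 -x-> S3 -x-> S4 -x-> S3 -y-> S4 -x-> S3 -x-> S4 -y-> S0 -y-> S2 -x-> S4 -y-> S0 -y-> S2  → end S2, rejected
w2: Trace: S4 -y-> S0 -x-> S2 -y-> S2 -y-> S2 -y-> S2 -y-> S2 -x-> S4 -y-> S0 -x-> S2 -x-> S4 -x-> S3  → end S3, accepted
w3: Trace: S4 -y-> S0 -x-> S2 -y-> S2 -y-> S2 -x-> S4 -x-> S3 -y-> S4  → end S4, rejected
w4: Trace: S4 -x-> S3 -y-> S4 -x-> S3 -y-> S4 -x-> S3 -y-> S4 -x-> S3 -y-> S4 -y-> S0 -y-> S2 -y-> S2 -x-> S4 -x-> S3 -x-> S4 -y-> S0  → end S0, rejected

w2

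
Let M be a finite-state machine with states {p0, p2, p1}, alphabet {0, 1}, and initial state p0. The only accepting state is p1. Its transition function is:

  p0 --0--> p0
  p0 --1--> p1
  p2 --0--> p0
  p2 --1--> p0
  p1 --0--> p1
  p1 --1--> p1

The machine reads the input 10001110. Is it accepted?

Yes

Trace: p0 -1-> p1 -0-> p1 -0-> p1 -0-> p1 -1-> p1 -1-> p1 -1-> p1 -0-> p1
End state p1 is accepting.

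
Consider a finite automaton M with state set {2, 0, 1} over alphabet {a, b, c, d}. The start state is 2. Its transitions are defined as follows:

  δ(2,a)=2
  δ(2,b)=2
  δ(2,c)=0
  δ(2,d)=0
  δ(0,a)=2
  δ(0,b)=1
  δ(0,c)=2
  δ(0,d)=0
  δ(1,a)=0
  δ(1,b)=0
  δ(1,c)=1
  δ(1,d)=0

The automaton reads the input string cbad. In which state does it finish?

Trace: 2 -c-> 0 -b-> 1 -a-> 0 -d-> 0

0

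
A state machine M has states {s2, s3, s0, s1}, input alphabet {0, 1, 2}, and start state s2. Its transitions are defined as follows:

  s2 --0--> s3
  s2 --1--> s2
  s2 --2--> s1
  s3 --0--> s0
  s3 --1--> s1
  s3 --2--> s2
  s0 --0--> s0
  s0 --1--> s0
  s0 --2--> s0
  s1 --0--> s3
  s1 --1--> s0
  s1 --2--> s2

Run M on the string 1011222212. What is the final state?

s2 → s2 → s3 → s1 → s0 → s0 → s0 → s0 → s0 → s0 → s0

s0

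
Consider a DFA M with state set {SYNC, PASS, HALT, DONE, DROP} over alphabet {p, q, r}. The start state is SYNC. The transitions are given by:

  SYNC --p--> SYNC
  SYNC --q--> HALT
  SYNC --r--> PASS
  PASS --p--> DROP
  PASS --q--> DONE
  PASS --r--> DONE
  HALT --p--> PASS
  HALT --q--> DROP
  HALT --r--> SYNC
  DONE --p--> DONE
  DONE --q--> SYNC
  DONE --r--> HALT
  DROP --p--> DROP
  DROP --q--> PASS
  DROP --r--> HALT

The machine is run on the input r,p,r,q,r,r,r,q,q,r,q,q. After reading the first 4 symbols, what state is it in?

Trace: SYNC -r-> PASS -p-> DROP -r-> HALT -q-> DROP
After 4 symbols: DROP.

DROP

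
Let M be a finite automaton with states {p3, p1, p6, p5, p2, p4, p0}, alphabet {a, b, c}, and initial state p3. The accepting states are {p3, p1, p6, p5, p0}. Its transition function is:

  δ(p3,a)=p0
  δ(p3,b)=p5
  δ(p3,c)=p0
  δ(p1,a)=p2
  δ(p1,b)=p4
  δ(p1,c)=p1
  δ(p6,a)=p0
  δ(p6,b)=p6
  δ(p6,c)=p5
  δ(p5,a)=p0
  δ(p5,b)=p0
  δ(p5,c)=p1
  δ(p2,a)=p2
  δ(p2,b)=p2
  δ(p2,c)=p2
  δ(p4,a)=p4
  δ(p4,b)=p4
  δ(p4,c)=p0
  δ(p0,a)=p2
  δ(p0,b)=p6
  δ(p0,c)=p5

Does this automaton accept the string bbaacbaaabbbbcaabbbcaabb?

Trace: p3 -b-> p5 -b-> p0 -a-> p2 -a-> p2 -c-> p2 -b-> p2 -a-> p2 -a-> p2 -a-> p2 -b-> p2 -b-> p2 -b-> p2 -b-> p2 -c-> p2 -a-> p2 -a-> p2 -b-> p2 -b-> p2 -b-> p2 -c-> p2 -a-> p2 -a-> p2 -b-> p2 -b-> p2
End state p2 is not accepting.

No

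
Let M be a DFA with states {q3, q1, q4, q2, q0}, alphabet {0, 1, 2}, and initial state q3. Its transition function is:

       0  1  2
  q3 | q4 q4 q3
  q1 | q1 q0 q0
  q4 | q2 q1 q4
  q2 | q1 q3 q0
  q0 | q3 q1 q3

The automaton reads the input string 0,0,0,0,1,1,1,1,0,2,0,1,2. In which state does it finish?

q4

start at q3
read '0': q3 → q4
read '0': q4 → q2
read '0': q2 → q1
read '0': q1 → q1
read '1': q1 → q0
read '1': q0 → q1
read '1': q1 → q0
read '1': q0 → q1
read '0': q1 → q1
read '2': q1 → q0
read '0': q0 → q3
read '1': q3 → q4
read '2': q4 → q4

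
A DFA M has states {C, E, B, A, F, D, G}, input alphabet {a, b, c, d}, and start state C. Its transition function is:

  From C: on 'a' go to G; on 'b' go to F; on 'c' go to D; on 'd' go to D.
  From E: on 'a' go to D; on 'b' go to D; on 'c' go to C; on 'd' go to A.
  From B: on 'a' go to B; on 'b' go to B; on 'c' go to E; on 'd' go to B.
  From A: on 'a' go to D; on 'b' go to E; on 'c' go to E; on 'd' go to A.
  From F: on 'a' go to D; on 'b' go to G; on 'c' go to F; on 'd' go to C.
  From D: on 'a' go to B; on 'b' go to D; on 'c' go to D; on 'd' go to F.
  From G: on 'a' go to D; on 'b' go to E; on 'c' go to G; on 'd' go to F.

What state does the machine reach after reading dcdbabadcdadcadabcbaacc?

start at C
read 'd': C → D
read 'c': D → D
read 'd': D → F
read 'b': F → G
read 'a': G → D
read 'b': D → D
read 'a': D → B
read 'd': B → B
read 'c': B → E
read 'd': E → A
read 'a': A → D
read 'd': D → F
read 'c': F → F
read 'a': F → D
read 'd': D → F
read 'a': F → D
read 'b': D → D
read 'c': D → D
read 'b': D → D
read 'a': D → B
read 'a': B → B
read 'c': B → E
read 'c': E → C

C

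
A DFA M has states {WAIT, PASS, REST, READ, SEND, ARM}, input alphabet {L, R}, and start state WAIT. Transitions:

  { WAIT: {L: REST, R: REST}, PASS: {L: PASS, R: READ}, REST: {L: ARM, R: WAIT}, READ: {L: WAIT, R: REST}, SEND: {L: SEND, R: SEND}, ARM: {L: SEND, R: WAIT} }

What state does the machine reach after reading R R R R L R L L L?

SEND

WAIT → REST → WAIT → REST → WAIT → REST → WAIT → REST → ARM → SEND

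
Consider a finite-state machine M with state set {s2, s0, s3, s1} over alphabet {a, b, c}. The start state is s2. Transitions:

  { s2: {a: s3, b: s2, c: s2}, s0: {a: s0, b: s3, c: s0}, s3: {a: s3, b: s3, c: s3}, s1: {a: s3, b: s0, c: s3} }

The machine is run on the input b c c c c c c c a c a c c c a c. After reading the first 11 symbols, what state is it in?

s3

s2 → s2 → s2 → s2 → s2 → s2 → s2 → s2 → s2 → s3 → s3 → s3
After 11 symbols: s3.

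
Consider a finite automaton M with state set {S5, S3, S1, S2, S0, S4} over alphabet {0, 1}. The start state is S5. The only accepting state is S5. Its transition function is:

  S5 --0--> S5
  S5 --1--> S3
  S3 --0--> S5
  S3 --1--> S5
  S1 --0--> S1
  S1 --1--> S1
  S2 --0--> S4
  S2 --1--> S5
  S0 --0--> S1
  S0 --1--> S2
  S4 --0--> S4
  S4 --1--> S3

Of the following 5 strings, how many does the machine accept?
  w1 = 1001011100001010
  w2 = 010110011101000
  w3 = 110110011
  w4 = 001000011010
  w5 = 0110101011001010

5

w1: S5 → S3 → S5 → S5 → S3 → S5 → S3 → S5 → S3 → S5 → S5 → S5 → S5 → S3 → S5 → S3 → S5  → end S5, accepted
w2: S5 → S5 → S3 → S5 → S3 → S5 → S5 → S5 → S3 → S5 → S3 → S5 → S3 → S5 → S5 → S5  → end S5, accepted
w3: S5 → S3 → S5 → S5 → S3 → S5 → S5 → S5 → S3 → S5  → end S5, accepted
w4: S5 → S5 → S5 → S3 → S5 → S5 → S5 → S5 → S3 → S5 → S5 → S3 → S5  → end S5, accepted
w5: S5 → S5 → S3 → S5 → S5 → S3 → S5 → S3 → S5 → S3 → S5 → S5 → S5 → S3 → S5 → S3 → S5  → end S5, accepted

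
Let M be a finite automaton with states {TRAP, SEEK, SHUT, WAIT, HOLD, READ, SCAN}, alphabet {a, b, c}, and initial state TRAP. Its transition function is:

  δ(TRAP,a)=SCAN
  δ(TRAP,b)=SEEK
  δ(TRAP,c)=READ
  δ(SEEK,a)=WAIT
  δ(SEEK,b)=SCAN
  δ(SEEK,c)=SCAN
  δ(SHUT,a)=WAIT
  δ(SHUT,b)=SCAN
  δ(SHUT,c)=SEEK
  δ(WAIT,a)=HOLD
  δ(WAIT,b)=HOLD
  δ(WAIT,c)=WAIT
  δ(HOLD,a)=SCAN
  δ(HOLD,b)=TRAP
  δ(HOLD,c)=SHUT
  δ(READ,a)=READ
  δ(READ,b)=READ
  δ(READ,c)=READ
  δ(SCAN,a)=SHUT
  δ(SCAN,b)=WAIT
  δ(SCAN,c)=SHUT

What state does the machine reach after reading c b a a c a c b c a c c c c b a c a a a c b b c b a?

READ

Trace: TRAP -c-> READ -b-> READ -a-> READ -a-> READ -c-> READ -a-> READ -c-> READ -b-> READ -c-> READ -a-> READ -c-> READ -c-> READ -c-> READ -c-> READ -b-> READ -a-> READ -c-> READ -a-> READ -a-> READ -a-> READ -c-> READ -b-> READ -b-> READ -c-> READ -b-> READ -a-> READ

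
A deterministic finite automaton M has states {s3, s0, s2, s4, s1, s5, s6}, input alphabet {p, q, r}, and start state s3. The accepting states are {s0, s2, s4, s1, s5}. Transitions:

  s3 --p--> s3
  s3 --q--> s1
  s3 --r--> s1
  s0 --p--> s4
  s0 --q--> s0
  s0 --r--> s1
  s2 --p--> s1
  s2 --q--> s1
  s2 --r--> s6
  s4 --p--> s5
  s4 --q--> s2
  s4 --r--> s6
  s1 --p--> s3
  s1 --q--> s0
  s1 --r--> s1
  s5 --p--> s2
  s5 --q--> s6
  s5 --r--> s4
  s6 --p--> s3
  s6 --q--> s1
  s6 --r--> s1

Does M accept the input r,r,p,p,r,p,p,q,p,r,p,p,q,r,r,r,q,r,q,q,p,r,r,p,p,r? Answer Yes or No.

Yes

s3 → s1 → s1 → s3 → s3 → s1 → s3 → s3 → s1 → s3 → s1 → s3 → s3 → s1 → s1 → s1 → s1 → s0 → s1 → s0 → s0 → s4 → s6 → s1 → s3 → s3 → s1
End state s1 is accepting.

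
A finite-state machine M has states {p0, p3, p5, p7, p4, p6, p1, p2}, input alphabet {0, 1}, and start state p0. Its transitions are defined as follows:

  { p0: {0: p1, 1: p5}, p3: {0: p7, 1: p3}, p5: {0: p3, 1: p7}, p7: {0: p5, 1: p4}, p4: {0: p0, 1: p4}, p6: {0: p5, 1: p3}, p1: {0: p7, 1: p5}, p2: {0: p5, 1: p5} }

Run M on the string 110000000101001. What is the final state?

p0 → p5 → p7 → p5 → p3 → p7 → p5 → p3 → p7 → p5 → p7 → p5 → p7 → p5 → p3 → p3

p3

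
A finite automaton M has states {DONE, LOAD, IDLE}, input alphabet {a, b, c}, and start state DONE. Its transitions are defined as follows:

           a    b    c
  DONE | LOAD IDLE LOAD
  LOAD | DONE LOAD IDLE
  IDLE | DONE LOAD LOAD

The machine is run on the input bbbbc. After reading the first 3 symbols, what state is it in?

LOAD

DONE → IDLE → LOAD → LOAD
After 3 symbols: LOAD.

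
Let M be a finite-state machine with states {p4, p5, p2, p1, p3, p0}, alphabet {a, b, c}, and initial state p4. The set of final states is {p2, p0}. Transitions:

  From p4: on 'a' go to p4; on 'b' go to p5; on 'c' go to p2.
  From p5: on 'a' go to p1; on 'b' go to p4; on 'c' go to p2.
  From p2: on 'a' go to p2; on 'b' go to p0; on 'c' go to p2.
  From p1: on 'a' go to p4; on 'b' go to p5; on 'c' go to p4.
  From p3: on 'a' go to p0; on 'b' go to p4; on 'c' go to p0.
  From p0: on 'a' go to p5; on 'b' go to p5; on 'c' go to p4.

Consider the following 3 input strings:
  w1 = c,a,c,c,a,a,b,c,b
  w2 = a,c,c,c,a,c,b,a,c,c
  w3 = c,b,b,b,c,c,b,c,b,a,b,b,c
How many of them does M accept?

2

w1:
  start at p4
  read 'c': p4 → p2
  read 'a': p2 → p2
  read 'c': p2 → p2
  read 'c': p2 → p2
  read 'a': p2 → p2
  read 'a': p2 → p2
  read 'b': p2 → p0
  read 'c': p0 → p4
  read 'b': p4 → p5
  end p5, rejected
w2:
  start at p4
  read 'a': p4 → p4
  read 'c': p4 → p2
  read 'c': p2 → p2
  read 'c': p2 → p2
  read 'a': p2 → p2
  read 'c': p2 → p2
  read 'b': p2 → p0
  read 'a': p0 → p5
  read 'c': p5 → p2
  read 'c': p2 → p2
  end p2, accepted
w3:
  start at p4
  read 'c': p4 → p2
  read 'b': p2 → p0
  read 'b': p0 → p5
  read 'b': p5 → p4
  read 'c': p4 → p2
  read 'c': p2 → p2
  read 'b': p2 → p0
  read 'c': p0 → p4
  read 'b': p4 → p5
  read 'a': p5 → p1
  read 'b': p1 → p5
  read 'b': p5 → p4
  read 'c': p4 → p2
  end p2, accepted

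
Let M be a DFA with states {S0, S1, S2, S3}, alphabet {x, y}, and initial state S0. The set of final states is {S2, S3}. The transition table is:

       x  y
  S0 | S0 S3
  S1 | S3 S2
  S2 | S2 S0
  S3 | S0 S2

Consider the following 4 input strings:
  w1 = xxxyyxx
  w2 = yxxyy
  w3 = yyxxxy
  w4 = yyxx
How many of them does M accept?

3

w1: S0 → S0 → S0 → S0 → S3 → S2 → S2 → S2  → end S2, accepted
w2: S0 → S3 → S0 → S0 → S3 → S2  → end S2, accepted
w3: S0 → S3 → S2 → S2 → S2 → S2 → S0  → end S0, rejected
w4: S0 → S3 → S2 → S2 → S2  → end S2, accepted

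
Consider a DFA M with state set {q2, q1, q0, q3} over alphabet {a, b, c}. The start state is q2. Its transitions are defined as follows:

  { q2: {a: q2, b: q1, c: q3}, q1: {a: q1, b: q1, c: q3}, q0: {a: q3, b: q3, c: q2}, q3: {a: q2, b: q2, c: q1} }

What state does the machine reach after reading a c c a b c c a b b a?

start at q2
read 'a': q2 → q2
read 'c': q2 → q3
read 'c': q3 → q1
read 'a': q1 → q1
read 'b': q1 → q1
read 'c': q1 → q3
read 'c': q3 → q1
read 'a': q1 → q1
read 'b': q1 → q1
read 'b': q1 → q1
read 'a': q1 → q1

q1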